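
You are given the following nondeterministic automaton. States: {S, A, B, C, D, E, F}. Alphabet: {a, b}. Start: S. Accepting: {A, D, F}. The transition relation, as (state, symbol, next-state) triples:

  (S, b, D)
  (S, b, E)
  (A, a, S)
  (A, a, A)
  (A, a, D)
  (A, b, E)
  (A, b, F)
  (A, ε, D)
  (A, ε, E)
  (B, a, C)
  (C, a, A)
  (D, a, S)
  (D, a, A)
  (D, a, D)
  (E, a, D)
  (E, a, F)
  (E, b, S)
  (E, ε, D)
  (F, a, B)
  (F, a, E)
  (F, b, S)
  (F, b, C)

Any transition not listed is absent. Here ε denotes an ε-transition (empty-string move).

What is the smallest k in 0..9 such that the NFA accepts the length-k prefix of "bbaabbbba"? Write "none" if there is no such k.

1

Start in {S}.
Read 'b': S→{D, E}; now {D, E}.
None of the earlier sets intersect F, but {D, E} does.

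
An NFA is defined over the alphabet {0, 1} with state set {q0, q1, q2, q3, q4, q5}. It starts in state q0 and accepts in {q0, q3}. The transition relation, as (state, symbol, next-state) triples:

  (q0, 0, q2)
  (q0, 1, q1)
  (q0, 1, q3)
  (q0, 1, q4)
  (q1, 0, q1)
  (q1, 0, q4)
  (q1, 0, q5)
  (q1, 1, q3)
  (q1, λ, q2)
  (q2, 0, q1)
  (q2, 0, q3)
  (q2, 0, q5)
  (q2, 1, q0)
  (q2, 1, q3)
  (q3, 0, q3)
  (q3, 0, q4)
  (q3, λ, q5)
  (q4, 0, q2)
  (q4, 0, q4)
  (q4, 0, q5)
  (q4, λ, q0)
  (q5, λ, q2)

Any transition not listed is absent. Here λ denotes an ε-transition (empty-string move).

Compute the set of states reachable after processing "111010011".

Start in {q0}.
Read '1': q0→{q1, q3, q4}; union {q1, q3, q4}; ε-closure = {q0, q1, q2, q3, q4, q5}.
Read '1': q0→{q1, q3, q4}, q1→{q3}, q2→{q0, q3}, q3→∅, q4→∅, q5→∅; union {q0, q1, q3, q4}; ε-closure = {q0, q1, q2, q3, q4, q5}.
Read '1': q0→{q1, q3, q4}, q1→{q3}, q2→{q0, q3}, q3→∅, q4→∅, q5→∅; union {q0, q1, q3, q4}; ε-closure = {q0, q1, q2, q3, q4, q5}.
Read '0': q0→{q2}, q1→{q1, q4, q5}, q2→{q1, q3, q5}, q3→{q3, q4}, q4→{q2, q4, q5}, q5→∅; union {q1, q2, q3, q4, q5}; ε-closure = {q0, q1, q2, q3, q4, q5}.
Read '1': q0→{q1, q3, q4}, q1→{q3}, q2→{q0, q3}, q3→∅, q4→∅, q5→∅; union {q0, q1, q3, q4}; ε-closure = {q0, q1, q2, q3, q4, q5}.
Read '0': q0→{q2}, q1→{q1, q4, q5}, q2→{q1, q3, q5}, q3→{q3, q4}, q4→{q2, q4, q5}, q5→∅; union {q1, q2, q3, q4, q5}; ε-closure = {q0, q1, q2, q3, q4, q5}.
Read '0': q0→{q2}, q1→{q1, q4, q5}, q2→{q1, q3, q5}, q3→{q3, q4}, q4→{q2, q4, q5}, q5→∅; union {q1, q2, q3, q4, q5}; ε-closure = {q0, q1, q2, q3, q4, q5}.
Read '1': q0→{q1, q3, q4}, q1→{q3}, q2→{q0, q3}, q3→∅, q4→∅, q5→∅; union {q0, q1, q3, q4}; ε-closure = {q0, q1, q2, q3, q4, q5}.
Read '1': q0→{q1, q3, q4}, q1→{q3}, q2→{q0, q3}, q3→∅, q4→∅, q5→∅; union {q0, q1, q3, q4}; ε-closure = {q0, q1, q2, q3, q4, q5}.

{q0, q1, q2, q3, q4, q5}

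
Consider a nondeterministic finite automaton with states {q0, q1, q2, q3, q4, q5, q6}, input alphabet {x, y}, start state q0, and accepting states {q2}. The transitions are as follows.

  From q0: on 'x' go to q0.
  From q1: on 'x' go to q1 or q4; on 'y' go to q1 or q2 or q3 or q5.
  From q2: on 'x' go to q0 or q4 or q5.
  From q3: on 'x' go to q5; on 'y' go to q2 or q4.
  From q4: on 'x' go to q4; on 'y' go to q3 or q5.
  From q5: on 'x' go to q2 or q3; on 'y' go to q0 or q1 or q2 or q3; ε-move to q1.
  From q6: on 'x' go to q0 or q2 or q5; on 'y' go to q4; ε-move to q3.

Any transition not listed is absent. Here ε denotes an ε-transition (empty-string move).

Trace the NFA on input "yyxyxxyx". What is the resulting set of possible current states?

∅

Start in {q0}.
Read 'y': {q0} → ∅.
The set is empty and remains empty for the remaining 7 symbols.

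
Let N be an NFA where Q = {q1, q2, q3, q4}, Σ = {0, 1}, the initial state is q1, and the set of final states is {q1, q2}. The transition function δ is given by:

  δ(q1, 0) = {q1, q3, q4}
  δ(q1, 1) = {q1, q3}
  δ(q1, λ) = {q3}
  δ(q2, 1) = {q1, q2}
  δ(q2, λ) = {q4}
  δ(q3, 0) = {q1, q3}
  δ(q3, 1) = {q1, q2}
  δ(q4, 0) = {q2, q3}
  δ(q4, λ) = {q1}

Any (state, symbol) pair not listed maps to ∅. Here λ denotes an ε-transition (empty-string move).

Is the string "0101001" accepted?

Yes

Start: ε-closure({q1}) = {q1, q3}.
Read '0': {q1, q3} → {q1, q3, q4}.
Read '1': {q1, q3, q4} → {q1, q2, q3, q4}.
Read '0': {q1, q2, q3, q4} → {q1, q2, q3, q4}.
Read '1': {q1, q2, q3, q4} → {q1, q2, q3, q4}.
Read '0': {q1, q2, q3, q4} → {q1, q2, q3, q4}.
Read '0': {q1, q2, q3, q4} → {q1, q2, q3, q4}.
Read '1': {q1, q2, q3, q4} → {q1, q2, q3, q4}.
The final set {q1, q2, q3, q4} contains the accepting states q1, q2.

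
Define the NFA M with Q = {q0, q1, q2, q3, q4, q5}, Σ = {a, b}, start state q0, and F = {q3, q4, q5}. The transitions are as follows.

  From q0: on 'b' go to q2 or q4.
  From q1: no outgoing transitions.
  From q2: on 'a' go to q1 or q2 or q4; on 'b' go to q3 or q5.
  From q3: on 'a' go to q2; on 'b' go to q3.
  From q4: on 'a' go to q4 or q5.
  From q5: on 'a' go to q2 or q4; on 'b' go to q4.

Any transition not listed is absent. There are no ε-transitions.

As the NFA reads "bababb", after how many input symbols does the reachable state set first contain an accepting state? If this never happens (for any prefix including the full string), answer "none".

1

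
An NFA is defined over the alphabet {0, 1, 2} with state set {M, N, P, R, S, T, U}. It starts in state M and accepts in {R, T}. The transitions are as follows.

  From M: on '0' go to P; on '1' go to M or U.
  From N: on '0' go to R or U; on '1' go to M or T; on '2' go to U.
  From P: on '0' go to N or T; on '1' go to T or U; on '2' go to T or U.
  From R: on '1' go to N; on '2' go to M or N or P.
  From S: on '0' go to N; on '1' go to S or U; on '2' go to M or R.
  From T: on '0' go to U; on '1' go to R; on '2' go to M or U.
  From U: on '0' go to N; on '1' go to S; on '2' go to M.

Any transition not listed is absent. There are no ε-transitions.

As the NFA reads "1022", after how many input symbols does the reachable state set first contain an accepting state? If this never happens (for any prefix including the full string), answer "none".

Start in {M}.
Read '1': M→{M, U}; now {M, U}.
Read '0': M→{P}, U→{N}; now {N, P}.
Read '2': N→{U}, P→{T, U}; now {T, U}.
None of the earlier sets intersect F, but {T, U} does.

3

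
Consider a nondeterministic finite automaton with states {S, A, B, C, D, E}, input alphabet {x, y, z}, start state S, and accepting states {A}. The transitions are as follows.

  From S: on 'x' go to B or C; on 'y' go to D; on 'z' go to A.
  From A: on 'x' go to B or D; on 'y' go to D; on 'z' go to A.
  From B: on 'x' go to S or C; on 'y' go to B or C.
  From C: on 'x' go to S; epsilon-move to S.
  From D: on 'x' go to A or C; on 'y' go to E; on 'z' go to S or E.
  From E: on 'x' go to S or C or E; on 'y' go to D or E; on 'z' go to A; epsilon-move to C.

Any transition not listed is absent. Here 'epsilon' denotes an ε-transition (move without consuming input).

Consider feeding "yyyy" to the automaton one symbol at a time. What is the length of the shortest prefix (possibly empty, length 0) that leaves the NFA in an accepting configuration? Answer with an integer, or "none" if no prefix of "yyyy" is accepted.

none

Start in {S}.
Read 'y': {S} → {D}.
Read 'y': {D} → {S, C, E}.
Read 'y': {S, C, E} → {S, C, D, E}.
Read 'y': {S, C, D, E} → {S, C, D, E}.
No reachable set along the way intersects F.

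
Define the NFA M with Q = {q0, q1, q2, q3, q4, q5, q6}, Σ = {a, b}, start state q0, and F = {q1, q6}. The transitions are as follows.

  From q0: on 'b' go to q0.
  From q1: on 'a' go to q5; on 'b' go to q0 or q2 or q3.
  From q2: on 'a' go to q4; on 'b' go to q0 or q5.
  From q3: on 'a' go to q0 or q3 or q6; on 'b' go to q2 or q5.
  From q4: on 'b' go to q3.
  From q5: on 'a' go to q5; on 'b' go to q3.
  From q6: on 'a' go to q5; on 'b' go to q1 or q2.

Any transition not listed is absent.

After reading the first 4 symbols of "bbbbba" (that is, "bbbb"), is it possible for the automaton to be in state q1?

Start in {q0}.
Read 'b': q0→{q0}; now {q0}.
Read 'b': q0→{q0}; now {q0}.
Read 'b': q0→{q0}; now {q0}.
Read 'b': q0→{q0}; now {q0}.
State q1 is not in {q0}.

No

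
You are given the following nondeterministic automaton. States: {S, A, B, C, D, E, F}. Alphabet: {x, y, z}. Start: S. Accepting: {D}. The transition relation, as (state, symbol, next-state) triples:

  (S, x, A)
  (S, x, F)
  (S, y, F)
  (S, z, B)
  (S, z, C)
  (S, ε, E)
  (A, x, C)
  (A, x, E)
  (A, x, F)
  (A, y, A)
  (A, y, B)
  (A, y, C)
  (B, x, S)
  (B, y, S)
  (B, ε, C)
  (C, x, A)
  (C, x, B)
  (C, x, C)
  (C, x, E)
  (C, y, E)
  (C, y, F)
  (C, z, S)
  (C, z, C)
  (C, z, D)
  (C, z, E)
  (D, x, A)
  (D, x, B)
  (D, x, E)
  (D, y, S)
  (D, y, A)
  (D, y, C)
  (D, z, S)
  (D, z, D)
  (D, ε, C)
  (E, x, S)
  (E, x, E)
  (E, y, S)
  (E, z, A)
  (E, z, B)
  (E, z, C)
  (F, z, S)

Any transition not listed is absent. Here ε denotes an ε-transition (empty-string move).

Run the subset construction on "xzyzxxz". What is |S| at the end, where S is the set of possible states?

6

Start: ε-closure({S}) = {S, E}.
Read 'x': {S, E} → {S, A, E, F}.
Read 'z': {S, A, E, F} → {S, A, B, C, E}.
Read 'y': {S, A, B, C, E} → {S, A, B, C, E, F}.
Read 'z': {S, A, B, C, E, F} → {S, A, B, C, D, E}.
Read 'x': {S, A, B, C, D, E} → {S, A, B, C, E, F}.
Read 'x': {S, A, B, C, E, F} → {S, A, B, C, E, F}.
Read 'z': {S, A, B, C, E, F} → {S, A, B, C, D, E}.
That set has 6 states.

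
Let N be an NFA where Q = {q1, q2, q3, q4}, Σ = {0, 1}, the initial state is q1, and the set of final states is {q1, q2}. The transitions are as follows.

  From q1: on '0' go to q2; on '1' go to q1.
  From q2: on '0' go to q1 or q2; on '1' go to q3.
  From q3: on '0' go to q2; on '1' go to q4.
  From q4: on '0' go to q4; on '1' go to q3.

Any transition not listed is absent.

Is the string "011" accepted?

No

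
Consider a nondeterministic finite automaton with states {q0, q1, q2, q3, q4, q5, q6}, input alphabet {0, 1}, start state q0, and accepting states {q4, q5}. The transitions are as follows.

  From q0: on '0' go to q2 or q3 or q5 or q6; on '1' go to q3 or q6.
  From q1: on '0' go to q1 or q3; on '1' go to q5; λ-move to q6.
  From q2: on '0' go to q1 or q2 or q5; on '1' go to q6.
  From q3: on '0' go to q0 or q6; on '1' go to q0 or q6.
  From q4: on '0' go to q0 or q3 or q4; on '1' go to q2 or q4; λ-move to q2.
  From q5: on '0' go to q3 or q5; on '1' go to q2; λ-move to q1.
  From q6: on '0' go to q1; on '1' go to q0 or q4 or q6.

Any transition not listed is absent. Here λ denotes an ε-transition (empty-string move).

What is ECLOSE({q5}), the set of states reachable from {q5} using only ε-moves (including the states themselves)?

Begin with {q5}.
ε-move q5 → q1; add q1.
ε-move q1 → q6; add q6.

{q1, q5, q6}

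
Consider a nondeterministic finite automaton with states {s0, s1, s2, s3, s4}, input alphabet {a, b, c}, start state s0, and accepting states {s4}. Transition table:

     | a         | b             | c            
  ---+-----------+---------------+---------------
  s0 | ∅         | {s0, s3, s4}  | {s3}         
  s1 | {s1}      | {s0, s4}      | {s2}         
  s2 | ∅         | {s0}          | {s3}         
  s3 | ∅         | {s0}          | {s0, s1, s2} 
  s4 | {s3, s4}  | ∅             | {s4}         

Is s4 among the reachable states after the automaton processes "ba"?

Start in {s0}.
Read 'b': {s0} → {s0, s3, s4}.
Read 'a': {s0, s3, s4} → {s3, s4}.
State s4 is in {s3, s4}.

Yes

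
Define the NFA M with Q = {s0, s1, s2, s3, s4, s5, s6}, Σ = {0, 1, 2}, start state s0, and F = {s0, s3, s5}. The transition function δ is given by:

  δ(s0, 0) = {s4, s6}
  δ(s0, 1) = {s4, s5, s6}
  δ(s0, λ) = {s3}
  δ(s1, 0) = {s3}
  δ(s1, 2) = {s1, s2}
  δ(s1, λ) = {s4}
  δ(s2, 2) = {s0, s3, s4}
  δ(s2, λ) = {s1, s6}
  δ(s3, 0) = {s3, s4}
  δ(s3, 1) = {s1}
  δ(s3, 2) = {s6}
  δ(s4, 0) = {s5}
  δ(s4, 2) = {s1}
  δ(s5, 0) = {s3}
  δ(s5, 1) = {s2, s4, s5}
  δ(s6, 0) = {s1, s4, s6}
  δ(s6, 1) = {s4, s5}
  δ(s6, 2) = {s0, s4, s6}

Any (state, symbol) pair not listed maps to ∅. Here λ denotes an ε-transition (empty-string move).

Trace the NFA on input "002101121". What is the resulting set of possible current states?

Start: ε-closure({s0}) = {s0, s3}.
Read '0': {s0, s3} → {s3, s4, s6}.
Read '0': {s3, s4, s6} → {s1, s3, s4, s5, s6}.
Read '2': {s1, s3, s4, s5, s6} → {s0, s1, s2, s3, s4, s6}.
Read '1': {s0, s1, s2, s3, s4, s6} → {s1, s4, s5, s6}.
Read '0': {s1, s4, s5, s6} → {s1, s3, s4, s5, s6}.
Read '1': {s1, s3, s4, s5, s6} → {s1, s2, s4, s5, s6}.
Read '1': {s1, s2, s4, s5, s6} → {s1, s2, s4, s5, s6}.
Read '2': {s1, s2, s4, s5, s6} → {s0, s1, s2, s3, s4, s6}.
Read '1': {s0, s1, s2, s3, s4, s6} → {s1, s4, s5, s6}.

{s1, s4, s5, s6}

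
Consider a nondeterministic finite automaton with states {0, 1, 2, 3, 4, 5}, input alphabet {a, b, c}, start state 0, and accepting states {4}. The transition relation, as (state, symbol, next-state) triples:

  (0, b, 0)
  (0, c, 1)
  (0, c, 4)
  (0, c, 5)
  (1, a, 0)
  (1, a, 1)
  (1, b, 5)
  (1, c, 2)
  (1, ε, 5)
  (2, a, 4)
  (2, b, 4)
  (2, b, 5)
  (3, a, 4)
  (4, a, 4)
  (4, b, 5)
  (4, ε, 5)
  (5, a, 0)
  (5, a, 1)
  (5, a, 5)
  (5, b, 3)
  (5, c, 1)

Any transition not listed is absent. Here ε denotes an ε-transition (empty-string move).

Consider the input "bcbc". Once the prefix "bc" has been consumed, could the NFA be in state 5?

Yes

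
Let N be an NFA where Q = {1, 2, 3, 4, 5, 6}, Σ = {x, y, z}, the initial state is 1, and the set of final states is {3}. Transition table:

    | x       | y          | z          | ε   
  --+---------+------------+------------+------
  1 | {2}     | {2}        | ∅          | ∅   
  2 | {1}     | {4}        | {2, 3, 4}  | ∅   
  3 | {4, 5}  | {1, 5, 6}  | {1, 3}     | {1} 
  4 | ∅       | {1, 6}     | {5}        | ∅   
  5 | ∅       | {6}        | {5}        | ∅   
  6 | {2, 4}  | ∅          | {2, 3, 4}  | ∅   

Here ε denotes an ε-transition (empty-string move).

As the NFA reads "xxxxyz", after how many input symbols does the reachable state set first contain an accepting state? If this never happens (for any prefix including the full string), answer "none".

6

Start in {1}.
Read 'x': 1→{2}; now {2}.
Read 'x': 2→{1}; now {1}.
Read 'x': 1→{2}; now {2}.
Read 'x': 2→{1}; now {1}.
Read 'y': 1→{2}; now {2}.
Read 'z': 2→{2, 3, 4}; union {2, 3, 4}; ε-closure = {1, 2, 3, 4}.
None of the earlier sets intersect F, but {1, 2, 3, 4} does.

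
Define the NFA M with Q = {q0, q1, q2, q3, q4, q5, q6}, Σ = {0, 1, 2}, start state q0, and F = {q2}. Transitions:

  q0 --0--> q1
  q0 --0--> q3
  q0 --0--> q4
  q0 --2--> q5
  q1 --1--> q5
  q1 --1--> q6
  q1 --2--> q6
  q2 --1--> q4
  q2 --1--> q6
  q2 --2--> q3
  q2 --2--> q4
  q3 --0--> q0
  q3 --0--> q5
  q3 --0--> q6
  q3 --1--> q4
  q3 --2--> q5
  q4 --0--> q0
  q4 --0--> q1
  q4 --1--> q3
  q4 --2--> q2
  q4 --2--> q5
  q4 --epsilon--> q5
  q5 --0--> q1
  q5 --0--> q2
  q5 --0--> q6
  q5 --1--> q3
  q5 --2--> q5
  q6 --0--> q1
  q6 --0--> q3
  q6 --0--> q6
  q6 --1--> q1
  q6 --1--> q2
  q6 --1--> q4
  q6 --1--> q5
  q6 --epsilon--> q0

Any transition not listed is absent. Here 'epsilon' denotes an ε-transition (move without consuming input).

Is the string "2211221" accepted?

Start in {q0}.
Read '2': {q0} → {q5}.
Read '2': {q5} → {q5}.
Read '1': {q5} → {q3}.
Read '1': {q3} → {q4, q5}.
Read '2': {q4, q5} → {q2, q5}.
Read '2': {q2, q5} → {q3, q4, q5}.
Read '1': {q3, q4, q5} → {q3, q4, q5}.
The final set {q3, q4, q5} contains no accepting state.

No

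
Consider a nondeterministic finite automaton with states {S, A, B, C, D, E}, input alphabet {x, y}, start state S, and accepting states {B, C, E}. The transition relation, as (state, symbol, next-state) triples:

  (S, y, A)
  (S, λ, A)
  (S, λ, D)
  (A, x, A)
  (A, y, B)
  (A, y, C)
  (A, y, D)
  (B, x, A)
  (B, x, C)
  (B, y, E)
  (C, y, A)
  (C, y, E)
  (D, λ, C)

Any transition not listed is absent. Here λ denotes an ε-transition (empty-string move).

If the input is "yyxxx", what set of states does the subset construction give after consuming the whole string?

Start: ε-closure({S}) = {S, A, C, D}.
Read 'y': S→{A}, A→{B, C, D}, C→{A, E}, D→∅; now {A, B, C, D, E}.
Read 'y': A→{B, C, D}, B→{E}, C→{A, E}, D→∅, E→∅; now {A, B, C, D, E}.
Read 'x': A→{A}, B→{A, C}, C→∅, D→∅, E→∅; now {A, C}.
Read 'x': A→{A}, C→∅; now {A}.
Read 'x': A→{A}; now {A}.

{A}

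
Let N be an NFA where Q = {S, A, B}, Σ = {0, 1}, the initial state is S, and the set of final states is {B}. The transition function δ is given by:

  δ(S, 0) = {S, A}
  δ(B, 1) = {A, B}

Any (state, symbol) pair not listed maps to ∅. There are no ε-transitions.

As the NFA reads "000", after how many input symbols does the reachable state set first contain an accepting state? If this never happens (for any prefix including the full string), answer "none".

none

Start in {S}.
Read '0': {S} → {S, A}.
Read '0': {S, A} → {S, A}.
Read '0': {S, A} → {S, A}.
No reachable set along the way intersects F.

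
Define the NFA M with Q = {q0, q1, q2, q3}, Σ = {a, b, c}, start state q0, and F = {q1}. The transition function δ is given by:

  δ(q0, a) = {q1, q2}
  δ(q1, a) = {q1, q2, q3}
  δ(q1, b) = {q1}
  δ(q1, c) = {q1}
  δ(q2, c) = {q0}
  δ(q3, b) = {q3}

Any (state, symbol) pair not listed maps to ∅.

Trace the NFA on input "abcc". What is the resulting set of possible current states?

{q1}

Start in {q0}.
Read 'a': q0→{q1, q2}; now {q1, q2}.
Read 'b': q1→{q1}, q2→∅; now {q1}.
Read 'c': q1→{q1}; now {q1}.
Read 'c': q1→{q1}; now {q1}.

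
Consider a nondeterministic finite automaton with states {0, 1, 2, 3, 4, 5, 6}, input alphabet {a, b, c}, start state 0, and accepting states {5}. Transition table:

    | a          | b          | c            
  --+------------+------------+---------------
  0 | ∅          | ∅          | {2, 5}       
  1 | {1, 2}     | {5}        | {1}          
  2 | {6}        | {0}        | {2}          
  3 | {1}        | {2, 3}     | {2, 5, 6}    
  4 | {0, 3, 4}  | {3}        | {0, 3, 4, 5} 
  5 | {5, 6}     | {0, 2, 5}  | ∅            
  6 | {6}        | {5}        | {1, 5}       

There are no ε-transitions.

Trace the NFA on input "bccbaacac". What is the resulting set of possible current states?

∅

Start in {0}.
Read 'b': 0→∅; now ∅.
The set is empty and remains empty for the remaining 8 symbols.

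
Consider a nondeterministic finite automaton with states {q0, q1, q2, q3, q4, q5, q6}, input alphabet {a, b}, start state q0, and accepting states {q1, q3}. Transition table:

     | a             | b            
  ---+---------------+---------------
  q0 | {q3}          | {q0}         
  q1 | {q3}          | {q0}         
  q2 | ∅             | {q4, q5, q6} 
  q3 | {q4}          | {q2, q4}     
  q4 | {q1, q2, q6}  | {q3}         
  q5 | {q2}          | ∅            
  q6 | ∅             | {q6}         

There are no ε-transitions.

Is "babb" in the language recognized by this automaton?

Start in {q0}.
Read 'b': {q0} → {q0}.
Read 'a': {q0} → {q3}.
Read 'b': {q3} → {q2, q4}.
Read 'b': {q2, q4} → {q3, q4, q5, q6}.
The final set {q3, q4, q5, q6} contains the accepting state q3.

Yes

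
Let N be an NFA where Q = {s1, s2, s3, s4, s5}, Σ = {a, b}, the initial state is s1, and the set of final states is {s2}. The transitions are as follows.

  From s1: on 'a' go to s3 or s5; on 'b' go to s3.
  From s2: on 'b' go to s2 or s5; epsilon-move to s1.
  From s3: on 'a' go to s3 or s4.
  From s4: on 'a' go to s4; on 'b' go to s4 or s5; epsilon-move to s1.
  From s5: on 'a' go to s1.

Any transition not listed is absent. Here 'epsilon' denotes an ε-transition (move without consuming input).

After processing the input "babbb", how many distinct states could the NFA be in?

Start in {s1}.
Read 'b': s1→{s3}; now {s3}.
Read 'a': s3→{s3, s4}; union {s3, s4}; ε-closure = {s1, s3, s4}.
Read 'b': s1→{s3}, s3→∅, s4→{s4, s5}; union {s3, s4, s5}; ε-closure = {s1, s3, s4, s5}.
Read 'b': s1→{s3}, s3→∅, s4→{s4, s5}, s5→∅; union {s3, s4, s5}; ε-closure = {s1, s3, s4, s5}.
Read 'b': s1→{s3}, s3→∅, s4→{s4, s5}, s5→∅; union {s3, s4, s5}; ε-closure = {s1, s3, s4, s5}.
That set has 4 states.

4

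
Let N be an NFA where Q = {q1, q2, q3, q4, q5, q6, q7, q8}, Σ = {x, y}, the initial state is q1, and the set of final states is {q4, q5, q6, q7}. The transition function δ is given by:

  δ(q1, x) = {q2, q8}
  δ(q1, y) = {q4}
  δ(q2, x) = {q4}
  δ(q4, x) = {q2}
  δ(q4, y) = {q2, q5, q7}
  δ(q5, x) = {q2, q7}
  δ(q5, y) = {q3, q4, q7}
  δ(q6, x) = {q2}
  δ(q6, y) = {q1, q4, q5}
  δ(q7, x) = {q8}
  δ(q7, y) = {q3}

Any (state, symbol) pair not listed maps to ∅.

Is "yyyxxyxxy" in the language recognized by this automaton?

Yes

Start in {q1}.
Read 'y': q1→{q4}; now {q4}.
Read 'y': q4→{q2, q5, q7}; now {q2, q5, q7}.
Read 'y': q2→∅, q5→{q3, q4, q7}, q7→{q3}; now {q3, q4, q7}.
Read 'x': q3→∅, q4→{q2}, q7→{q8}; now {q2, q8}.
Read 'x': q2→{q4}, q8→∅; now {q4}.
Read 'y': q4→{q2, q5, q7}; now {q2, q5, q7}.
Read 'x': q2→{q4}, q5→{q2, q7}, q7→{q8}; now {q2, q4, q7, q8}.
Read 'x': q2→{q4}, q4→{q2}, q7→{q8}, q8→∅; now {q2, q4, q8}.
Read 'y': q2→∅, q4→{q2, q5, q7}, q8→∅; now {q2, q5, q7}.
The final set {q2, q5, q7} contains the accepting states q5, q7.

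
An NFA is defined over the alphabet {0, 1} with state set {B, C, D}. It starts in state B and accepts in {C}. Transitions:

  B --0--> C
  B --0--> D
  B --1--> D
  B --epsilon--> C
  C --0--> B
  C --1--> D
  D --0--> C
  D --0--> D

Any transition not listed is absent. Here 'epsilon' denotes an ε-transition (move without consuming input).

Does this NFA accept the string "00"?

Yes

Start: ε-closure({B}) = {B, C}.
Read '0': {B, C} → {B, C, D}.
Read '0': {B, C, D} → {B, C, D}.
The final set {B, C, D} contains the accepting state C.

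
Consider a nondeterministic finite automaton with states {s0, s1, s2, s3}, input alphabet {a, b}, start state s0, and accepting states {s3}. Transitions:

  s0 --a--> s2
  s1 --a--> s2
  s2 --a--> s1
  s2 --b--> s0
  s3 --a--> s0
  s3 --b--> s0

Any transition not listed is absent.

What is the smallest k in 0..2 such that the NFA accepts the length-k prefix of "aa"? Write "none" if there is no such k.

none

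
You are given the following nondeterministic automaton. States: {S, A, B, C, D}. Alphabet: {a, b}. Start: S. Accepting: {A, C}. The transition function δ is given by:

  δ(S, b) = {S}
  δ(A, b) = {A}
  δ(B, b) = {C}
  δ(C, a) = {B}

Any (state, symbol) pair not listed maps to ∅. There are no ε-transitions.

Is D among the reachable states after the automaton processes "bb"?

Start in {S}.
Read 'b': S→{S}; now {S}.
Read 'b': S→{S}; now {S}.
State D is not in {S}.

No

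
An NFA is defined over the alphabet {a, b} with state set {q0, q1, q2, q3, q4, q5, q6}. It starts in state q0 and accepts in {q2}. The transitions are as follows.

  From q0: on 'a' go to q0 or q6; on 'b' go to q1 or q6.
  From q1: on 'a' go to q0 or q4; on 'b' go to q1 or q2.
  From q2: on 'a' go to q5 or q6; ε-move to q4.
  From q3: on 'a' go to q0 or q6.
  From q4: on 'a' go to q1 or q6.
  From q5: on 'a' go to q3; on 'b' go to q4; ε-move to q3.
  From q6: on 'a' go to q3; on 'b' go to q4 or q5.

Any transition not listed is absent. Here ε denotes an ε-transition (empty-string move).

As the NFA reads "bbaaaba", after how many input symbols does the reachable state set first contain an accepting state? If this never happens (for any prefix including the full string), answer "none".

2

Start in {q0}.
Read 'b': q0→{q1, q6}; now {q1, q6}.
Read 'b': q1→{q1, q2}, q6→{q4, q5}; union {q1, q2, q4, q5}; ε-closure = {q1, q2, q3, q4, q5}.
None of the earlier sets intersect F, but {q1, q2, q3, q4, q5} does.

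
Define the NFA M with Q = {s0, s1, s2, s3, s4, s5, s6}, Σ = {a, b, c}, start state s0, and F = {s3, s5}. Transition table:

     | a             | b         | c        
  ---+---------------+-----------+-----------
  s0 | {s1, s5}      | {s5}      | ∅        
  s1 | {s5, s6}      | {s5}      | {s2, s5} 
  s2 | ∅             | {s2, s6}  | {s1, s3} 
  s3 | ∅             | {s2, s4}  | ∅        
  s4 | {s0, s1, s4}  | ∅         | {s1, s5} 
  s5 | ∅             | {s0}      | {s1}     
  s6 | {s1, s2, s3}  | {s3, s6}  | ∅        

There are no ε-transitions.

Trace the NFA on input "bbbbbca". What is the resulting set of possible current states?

Start in {s0}.
Read 'b': {s0} → {s5}.
Read 'b': {s5} → {s0}.
Read 'b': {s0} → {s5}.
Read 'b': {s5} → {s0}.
Read 'b': {s0} → {s5}.
Read 'c': {s5} → {s1}.
Read 'a': {s1} → {s5, s6}.

{s5, s6}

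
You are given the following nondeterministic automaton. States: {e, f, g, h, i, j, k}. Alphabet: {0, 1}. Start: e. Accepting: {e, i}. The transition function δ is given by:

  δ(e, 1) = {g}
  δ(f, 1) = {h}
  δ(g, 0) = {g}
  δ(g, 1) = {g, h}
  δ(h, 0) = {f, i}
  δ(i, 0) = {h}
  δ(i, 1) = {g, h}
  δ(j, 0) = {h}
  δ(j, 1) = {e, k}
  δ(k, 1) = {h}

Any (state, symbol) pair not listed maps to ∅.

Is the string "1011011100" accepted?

No

Start in {e}.
Read '1': e→{g}; now {g}.
Read '0': g→{g}; now {g}.
Read '1': g→{g, h}; now {g, h}.
Read '1': g→{g, h}, h→∅; now {g, h}.
Read '0': g→{g}, h→{f, i}; now {f, g, i}.
Read '1': f→{h}, g→{g, h}, i→{g, h}; now {g, h}.
Read '1': g→{g, h}, h→∅; now {g, h}.
Read '1': g→{g, h}, h→∅; now {g, h}.
Read '0': g→{g}, h→{f, i}; now {f, g, i}.
Read '0': f→∅, g→{g}, i→{h}; now {g, h}.
The final set {g, h} contains no accepting state.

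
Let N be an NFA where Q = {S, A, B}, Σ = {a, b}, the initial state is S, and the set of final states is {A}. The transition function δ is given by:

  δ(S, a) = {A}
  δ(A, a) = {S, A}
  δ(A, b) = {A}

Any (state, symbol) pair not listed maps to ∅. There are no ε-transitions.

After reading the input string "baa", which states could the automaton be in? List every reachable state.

Start in {S}.
Read 'b': S→∅; now ∅.
The set is empty and remains empty for the remaining 2 symbols.

∅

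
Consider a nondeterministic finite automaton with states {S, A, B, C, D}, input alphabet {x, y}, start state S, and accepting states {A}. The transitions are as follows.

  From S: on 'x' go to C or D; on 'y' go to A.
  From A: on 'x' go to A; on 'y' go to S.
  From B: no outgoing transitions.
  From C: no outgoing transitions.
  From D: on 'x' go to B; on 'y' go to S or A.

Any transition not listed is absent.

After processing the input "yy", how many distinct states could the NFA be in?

1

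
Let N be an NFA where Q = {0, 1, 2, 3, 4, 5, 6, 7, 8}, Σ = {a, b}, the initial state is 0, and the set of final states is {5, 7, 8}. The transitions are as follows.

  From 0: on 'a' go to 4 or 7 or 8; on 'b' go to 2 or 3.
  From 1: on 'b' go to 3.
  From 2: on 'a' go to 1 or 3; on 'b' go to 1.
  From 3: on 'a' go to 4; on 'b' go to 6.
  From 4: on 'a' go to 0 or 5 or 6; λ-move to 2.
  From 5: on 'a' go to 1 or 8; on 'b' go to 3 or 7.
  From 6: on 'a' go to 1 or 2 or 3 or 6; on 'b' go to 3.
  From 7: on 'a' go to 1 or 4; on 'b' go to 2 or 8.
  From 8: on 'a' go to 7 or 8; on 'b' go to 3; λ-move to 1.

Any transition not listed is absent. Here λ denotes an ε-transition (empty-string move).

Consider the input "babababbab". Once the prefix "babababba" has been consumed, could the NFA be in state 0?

Start in {0}.
Read 'b': 0→{2, 3}; now {2, 3}.
Read 'a': 2→{1, 3}, 3→{4}; union {1, 3, 4}; ε-closure = {1, 2, 3, 4}.
Read 'b': 1→{3}, 2→{1}, 3→{6}, 4→∅; now {1, 3, 6}.
Read 'a': 1→∅, 3→{4}, 6→{1, 2, 3, 6}; now {1, 2, 3, 4, 6}.
Read 'b': 1→{3}, 2→{1}, 3→{6}, 4→∅, 6→{3}; now {1, 3, 6}.
Read 'a': 1→∅, 3→{4}, 6→{1, 2, 3, 6}; now {1, 2, 3, 4, 6}.
Read 'b': 1→{3}, 2→{1}, 3→{6}, 4→∅, 6→{3}; now {1, 3, 6}.
Read 'b': 1→{3}, 3→{6}, 6→{3}; now {3, 6}.
Read 'a': 3→{4}, 6→{1, 2, 3, 6}; now {1, 2, 3, 4, 6}.
State 0 is not in {1, 2, 3, 4, 6}.

No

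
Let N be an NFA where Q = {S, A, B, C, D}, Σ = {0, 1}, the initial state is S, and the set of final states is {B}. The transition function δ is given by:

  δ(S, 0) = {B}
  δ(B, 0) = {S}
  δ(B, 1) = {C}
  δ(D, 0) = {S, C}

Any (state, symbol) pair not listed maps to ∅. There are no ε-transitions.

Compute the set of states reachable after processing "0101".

Start in {S}.
Read '0': {S} → {B}.
Read '1': {B} → {C}.
Read '0': {C} → ∅.
The set is empty and remains empty for the remaining 1 symbol.

∅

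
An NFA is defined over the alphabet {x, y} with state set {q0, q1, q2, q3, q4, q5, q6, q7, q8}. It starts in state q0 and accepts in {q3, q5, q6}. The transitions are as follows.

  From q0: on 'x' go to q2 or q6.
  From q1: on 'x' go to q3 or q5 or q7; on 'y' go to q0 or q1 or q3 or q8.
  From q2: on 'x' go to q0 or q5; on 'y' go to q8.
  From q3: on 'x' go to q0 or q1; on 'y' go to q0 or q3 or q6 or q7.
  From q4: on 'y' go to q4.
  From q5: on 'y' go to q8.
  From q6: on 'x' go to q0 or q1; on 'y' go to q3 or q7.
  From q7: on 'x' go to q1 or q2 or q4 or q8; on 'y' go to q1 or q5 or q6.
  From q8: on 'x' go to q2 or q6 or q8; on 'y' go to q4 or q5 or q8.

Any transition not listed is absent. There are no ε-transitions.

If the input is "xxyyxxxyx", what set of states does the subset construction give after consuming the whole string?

{q0, q1, q2, q3, q4, q5, q6, q7, q8}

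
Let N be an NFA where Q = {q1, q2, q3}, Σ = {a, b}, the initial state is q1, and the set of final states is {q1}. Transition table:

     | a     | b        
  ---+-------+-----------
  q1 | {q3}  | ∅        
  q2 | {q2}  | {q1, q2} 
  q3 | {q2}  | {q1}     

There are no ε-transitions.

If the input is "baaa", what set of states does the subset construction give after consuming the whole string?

∅

Start in {q1}.
Read 'b': q1→∅; now ∅.
The set is empty and remains empty for the remaining 3 symbols.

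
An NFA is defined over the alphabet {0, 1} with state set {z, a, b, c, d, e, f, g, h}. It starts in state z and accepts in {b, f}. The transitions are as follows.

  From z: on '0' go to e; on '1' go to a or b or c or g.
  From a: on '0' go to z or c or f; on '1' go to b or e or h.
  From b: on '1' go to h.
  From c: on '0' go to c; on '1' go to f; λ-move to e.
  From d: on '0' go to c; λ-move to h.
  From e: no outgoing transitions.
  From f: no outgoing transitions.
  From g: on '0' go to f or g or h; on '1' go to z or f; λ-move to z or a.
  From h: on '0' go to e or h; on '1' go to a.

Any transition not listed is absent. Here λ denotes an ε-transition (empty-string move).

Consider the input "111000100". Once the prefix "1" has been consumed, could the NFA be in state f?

No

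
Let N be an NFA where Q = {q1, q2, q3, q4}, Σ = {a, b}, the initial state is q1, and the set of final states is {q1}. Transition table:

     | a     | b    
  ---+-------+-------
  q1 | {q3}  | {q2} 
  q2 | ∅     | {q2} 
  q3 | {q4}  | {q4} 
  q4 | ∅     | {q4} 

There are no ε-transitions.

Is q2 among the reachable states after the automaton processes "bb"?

Yes

Start in {q1}.
Read 'b': q1→{q2}; now {q2}.
Read 'b': q2→{q2}; now {q2}.
State q2 is in {q2}.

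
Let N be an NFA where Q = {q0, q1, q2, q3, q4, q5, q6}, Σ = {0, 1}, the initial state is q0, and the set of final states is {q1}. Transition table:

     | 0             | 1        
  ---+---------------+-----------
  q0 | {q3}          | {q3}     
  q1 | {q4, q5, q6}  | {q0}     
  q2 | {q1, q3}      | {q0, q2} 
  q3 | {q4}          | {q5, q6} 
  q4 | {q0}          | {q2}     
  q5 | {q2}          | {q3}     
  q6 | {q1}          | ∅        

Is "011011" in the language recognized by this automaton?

No

Start in {q0}.
Read '0': q0→{q3}; now {q3}.
Read '1': q3→{q5, q6}; now {q5, q6}.
Read '1': q5→{q3}, q6→∅; now {q3}.
Read '0': q3→{q4}; now {q4}.
Read '1': q4→{q2}; now {q2}.
Read '1': q2→{q0, q2}; now {q0, q2}.
The final set {q0, q2} contains no accepting state.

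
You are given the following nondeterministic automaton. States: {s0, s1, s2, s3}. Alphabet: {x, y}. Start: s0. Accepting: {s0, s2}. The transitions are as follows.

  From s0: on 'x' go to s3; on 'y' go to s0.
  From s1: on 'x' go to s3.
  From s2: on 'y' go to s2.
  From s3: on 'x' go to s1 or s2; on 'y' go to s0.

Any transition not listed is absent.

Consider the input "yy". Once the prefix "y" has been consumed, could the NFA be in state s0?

Yes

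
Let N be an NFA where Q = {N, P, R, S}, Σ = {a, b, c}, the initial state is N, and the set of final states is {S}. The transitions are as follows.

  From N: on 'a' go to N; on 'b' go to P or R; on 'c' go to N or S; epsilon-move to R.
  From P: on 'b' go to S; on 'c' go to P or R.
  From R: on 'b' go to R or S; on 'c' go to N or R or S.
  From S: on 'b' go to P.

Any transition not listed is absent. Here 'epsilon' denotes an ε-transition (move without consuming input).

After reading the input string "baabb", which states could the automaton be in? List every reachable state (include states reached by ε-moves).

Start: ε-closure({N}) = {N, R}.
Read 'b': {N, R} → {P, R, S}.
Read 'a': {P, R, S} → ∅.
The set is empty and remains empty for the remaining 3 symbols.

∅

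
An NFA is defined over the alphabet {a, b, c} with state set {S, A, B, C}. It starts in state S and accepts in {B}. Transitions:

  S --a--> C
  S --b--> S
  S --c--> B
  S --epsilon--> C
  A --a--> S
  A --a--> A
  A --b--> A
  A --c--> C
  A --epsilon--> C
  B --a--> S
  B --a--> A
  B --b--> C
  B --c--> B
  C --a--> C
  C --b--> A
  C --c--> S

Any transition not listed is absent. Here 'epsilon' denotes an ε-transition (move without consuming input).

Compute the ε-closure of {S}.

Begin with {S}.
ε-move S → C; add C.

{S, C}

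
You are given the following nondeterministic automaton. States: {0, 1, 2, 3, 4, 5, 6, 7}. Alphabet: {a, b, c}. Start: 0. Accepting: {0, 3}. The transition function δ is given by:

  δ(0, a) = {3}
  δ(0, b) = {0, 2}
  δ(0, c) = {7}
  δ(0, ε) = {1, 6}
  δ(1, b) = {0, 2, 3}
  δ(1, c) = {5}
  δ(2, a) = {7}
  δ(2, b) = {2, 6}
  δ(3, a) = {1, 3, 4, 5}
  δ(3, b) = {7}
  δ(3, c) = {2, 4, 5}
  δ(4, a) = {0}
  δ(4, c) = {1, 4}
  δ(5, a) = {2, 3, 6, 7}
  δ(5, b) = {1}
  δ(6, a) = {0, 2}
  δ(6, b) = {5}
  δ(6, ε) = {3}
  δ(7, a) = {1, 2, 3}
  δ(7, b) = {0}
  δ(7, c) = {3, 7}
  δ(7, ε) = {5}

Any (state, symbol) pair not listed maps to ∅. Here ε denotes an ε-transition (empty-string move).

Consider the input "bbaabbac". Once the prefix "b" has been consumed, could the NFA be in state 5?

Start: ε-closure({0}) = {0, 1, 3, 6}.
Read 'b': 0→{0, 2}, 1→{0, 2, 3}, 3→{7}, 6→{5}; union {0, 2, 3, 5, 7}; ε-closure = {0, 1, 2, 3, 5, 6, 7}.
State 5 is in {0, 1, 2, 3, 5, 6, 7}.

Yes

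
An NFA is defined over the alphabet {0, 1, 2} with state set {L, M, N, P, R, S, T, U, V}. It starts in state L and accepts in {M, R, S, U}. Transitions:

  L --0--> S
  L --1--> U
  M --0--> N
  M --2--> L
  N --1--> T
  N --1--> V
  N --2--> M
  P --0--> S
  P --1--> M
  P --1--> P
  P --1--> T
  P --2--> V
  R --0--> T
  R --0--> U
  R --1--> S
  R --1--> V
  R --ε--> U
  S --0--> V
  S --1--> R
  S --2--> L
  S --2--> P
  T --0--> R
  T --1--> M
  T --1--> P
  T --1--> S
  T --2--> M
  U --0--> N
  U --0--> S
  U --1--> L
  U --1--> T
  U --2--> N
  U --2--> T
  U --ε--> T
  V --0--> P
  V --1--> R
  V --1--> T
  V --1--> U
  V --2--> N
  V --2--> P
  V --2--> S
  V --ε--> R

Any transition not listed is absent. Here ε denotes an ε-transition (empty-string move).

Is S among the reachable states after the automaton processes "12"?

No

Start in {L}.
Read '1': L→{U}; union {U}; ε-closure = {T, U}.
Read '2': T→{M}, U→{N, T}; now {M, N, T}.
State S is not in {M, N, T}.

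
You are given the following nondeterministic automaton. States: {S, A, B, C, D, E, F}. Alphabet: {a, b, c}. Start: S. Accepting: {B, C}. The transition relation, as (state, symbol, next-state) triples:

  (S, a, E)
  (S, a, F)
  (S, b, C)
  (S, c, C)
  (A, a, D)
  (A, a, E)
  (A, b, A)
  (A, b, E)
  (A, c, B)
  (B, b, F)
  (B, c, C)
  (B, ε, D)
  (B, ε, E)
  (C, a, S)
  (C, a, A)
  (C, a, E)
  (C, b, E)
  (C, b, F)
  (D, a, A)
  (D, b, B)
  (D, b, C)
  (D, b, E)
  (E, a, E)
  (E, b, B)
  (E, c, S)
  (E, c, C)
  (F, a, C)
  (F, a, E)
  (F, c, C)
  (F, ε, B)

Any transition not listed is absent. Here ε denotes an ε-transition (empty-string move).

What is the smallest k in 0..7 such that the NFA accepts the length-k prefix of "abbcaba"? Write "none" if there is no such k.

Start in {S}.
Read 'a': {S} → {B, D, E, F}.
None of the earlier sets intersect F, but {B, D, E, F} does.

1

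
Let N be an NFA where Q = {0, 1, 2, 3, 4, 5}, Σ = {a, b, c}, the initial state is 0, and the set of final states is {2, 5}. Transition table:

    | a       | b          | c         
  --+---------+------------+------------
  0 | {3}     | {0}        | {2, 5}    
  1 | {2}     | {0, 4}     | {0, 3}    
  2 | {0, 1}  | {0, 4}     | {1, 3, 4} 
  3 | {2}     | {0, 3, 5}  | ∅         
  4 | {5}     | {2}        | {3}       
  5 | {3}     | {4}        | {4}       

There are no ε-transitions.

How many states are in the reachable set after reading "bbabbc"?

Start in {0}.
Read 'b': 0→{0}; now {0}.
Read 'b': 0→{0}; now {0}.
Read 'a': 0→{3}; now {3}.
Read 'b': 3→{0, 3, 5}; now {0, 3, 5}.
Read 'b': 0→{0}, 3→{0, 3, 5}, 5→{4}; now {0, 3, 4, 5}.
Read 'c': 0→{2, 5}, 3→∅, 4→{3}, 5→{4}; now {2, 3, 4, 5}.
That set has 4 states.

4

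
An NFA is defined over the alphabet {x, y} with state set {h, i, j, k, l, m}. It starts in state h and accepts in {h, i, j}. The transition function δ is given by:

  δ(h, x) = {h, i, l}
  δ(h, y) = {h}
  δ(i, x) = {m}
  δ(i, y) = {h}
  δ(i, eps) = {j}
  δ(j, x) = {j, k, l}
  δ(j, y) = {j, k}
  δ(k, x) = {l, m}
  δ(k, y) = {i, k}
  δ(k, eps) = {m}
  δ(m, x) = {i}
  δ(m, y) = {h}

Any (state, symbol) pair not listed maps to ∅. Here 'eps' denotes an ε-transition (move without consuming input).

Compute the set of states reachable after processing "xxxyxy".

Start in {h}.
Read 'x': h→{h, i, l}; union {h, i, l}; ε-closure = {h, i, j, l}.
Read 'x': h→{h, i, l}, i→{m}, j→{j, k, l}, l→∅; now {h, i, j, k, l, m}.
Read 'x': h→{h, i, l}, i→{m}, j→{j, k, l}, k→{l, m}, l→∅, m→{i}; now {h, i, j, k, l, m}.
Read 'y': h→{h}, i→{h}, j→{j, k}, k→{i, k}, l→∅, m→{h}; union {h, i, j, k}; ε-closure = {h, i, j, k, m}.
Read 'x': h→{h, i, l}, i→{m}, j→{j, k, l}, k→{l, m}, m→{i}; now {h, i, j, k, l, m}.
Read 'y': h→{h}, i→{h}, j→{j, k}, k→{i, k}, l→∅, m→{h}; union {h, i, j, k}; ε-closure = {h, i, j, k, m}.

{h, i, j, k, m}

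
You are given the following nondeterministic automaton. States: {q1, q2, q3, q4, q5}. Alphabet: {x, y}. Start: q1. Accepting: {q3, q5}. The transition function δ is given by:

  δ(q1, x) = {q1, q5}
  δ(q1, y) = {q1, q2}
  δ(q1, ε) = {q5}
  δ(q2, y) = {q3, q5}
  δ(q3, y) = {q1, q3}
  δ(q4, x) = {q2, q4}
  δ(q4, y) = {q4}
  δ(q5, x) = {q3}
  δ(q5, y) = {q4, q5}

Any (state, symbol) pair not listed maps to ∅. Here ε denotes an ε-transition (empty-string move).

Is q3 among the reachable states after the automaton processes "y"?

Start: ε-closure({q1}) = {q1, q5}.
Read 'y': q1→{q1, q2}, q5→{q4, q5}; now {q1, q2, q4, q5}.
State q3 is not in {q1, q2, q4, q5}.

No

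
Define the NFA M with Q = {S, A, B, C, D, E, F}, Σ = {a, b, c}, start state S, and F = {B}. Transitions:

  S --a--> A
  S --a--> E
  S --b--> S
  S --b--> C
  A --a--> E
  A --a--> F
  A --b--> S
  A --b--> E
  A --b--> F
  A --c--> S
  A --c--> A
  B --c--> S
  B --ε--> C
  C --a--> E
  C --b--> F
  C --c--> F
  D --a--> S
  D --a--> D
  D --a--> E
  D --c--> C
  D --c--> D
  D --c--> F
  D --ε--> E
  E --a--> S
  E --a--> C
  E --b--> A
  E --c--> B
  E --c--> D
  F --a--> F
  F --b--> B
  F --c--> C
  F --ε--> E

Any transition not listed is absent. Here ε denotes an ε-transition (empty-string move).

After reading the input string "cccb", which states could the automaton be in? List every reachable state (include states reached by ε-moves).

Start in {S}.
Read 'c': {S} → ∅.
The set is empty and remains empty for the remaining 3 symbols.

∅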